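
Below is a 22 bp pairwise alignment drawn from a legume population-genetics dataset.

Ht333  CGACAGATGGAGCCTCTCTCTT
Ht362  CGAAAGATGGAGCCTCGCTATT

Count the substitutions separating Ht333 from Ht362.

3

Differing sites — 4:C/A; 17:T/G; 20:C/A.
That gives 3 mismatches out of 22 aligned sites, so the Hamming distance is 3.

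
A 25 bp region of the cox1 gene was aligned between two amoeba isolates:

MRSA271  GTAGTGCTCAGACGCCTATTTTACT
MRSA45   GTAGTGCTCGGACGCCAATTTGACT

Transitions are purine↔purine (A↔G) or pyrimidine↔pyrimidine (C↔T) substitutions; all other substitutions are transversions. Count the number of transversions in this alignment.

2

Differing sites — 10:A/G (Ti); 17:T/A (Tv); 22:T/G (Tv).
Of the 3 differences, 1 transition and 2 transversions, so the answer is 2.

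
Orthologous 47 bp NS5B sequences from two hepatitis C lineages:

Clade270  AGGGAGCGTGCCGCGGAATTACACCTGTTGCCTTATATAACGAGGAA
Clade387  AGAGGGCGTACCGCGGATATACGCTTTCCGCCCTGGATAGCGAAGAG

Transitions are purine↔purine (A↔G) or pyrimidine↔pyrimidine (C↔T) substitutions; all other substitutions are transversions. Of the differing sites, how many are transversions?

Mismatches occur at site 3 (G→A, transition), site 5 (A→G, transition), site 10 (G→A, transition), site 18 (A→T, transversion), site 19 (T→A, transversion), site 23 (A→G, transition), site 25 (C→T, transition), site 27 (G→T, transversion), site 28 (T→C, transition), site 29 (T→C, transition), site 33 (T→C, transition), site 35 (A→G, transition), site 36 (T→G, transversion), site 40 (A→G, transition), site 44 (G→A, transition), site 47 (A→G, transition).
Of the 16 differences, 12 transitions and 4 transversions, so the answer is 4.

4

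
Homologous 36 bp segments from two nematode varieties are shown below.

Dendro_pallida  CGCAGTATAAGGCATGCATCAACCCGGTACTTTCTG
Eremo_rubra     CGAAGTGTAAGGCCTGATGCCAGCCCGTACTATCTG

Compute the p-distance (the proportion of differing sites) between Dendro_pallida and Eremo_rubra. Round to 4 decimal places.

The sequences differ at positions 3 (C/A), 7 (A/G), 14 (A/C), 17 (C/A), 18 (A/T), 19 (T/G), 21 (A/C), 23 (C/G), 26 (G/C), 32 (T/A).
There are 10 differences over 36 sites, so p = 10/36 = 0.2778.

0.2778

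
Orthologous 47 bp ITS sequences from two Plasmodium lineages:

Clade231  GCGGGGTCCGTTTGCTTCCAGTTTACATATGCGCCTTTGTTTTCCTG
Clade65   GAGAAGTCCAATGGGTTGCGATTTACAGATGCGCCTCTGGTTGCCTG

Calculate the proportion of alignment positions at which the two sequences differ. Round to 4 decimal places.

The sequences differ at positions 2 (C/A), 4 (G/A), 5 (G/A), 10 (G/A), 11 (T/A), 13 (T/G), 15 (C/G), 18 (C/G), 20 (A/G), 21 (G/A), 28 (T/G), 37 (T/C), 40 (T/G), 43 (T/G).
There are 14 differences over 47 sites, so p = 14/47 = 0.2979.

0.2979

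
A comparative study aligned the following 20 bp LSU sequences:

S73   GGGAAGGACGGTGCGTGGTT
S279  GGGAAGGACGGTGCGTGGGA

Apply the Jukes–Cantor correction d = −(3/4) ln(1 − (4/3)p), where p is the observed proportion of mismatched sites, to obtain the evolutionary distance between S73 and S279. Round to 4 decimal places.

Mismatches occur at site 19 (T↔G), site 20 (T↔A).
p = 2/20 = 0.100000.
d = −0.75 · ln(1 − (4/3)·0.100000) = −0.75 · ln(0.866667) = −0.75 · (-0.143100) = 0.1073.

0.1073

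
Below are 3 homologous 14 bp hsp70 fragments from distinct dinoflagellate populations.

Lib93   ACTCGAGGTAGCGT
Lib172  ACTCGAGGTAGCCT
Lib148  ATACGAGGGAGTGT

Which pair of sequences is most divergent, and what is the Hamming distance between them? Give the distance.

5

Pairwise Hamming distances:
  Lib93 vs Lib172: 1
  Lib93 vs Lib148: 4
  Lib172 vs Lib148: 5
The largest is 5, between Lib172 and Lib148.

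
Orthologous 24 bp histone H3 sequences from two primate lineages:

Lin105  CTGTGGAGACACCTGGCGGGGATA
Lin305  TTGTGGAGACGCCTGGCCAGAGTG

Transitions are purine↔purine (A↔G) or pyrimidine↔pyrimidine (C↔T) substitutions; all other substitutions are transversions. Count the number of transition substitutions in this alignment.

6

Mismatches occur at site 1 (C↔T, transition), site 11 (A↔G, transition), site 18 (G↔C, transversion), site 19 (G↔A, transition), site 21 (G↔A, transition), site 22 (A↔G, transition), site 24 (A↔G, transition).
Of the 7 differences, 6 transitions and 1 transversion, so the answer is 6.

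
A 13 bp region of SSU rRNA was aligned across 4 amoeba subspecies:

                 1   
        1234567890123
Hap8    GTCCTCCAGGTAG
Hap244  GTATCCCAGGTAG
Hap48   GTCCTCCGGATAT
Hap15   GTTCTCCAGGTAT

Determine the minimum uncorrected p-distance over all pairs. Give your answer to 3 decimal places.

0.154

Pairwise Hamming distances:
  Hap8 vs Hap244: 3
  Hap8 vs Hap48: 3
  Hap8 vs Hap15: 2
  Hap244 vs Hap48: 6
  Hap244 vs Hap15: 4
  Hap48 vs Hap15: 3
The smallest is 2 mismatches, between Hap8 and Hap15; p = 2/13 = 0.154.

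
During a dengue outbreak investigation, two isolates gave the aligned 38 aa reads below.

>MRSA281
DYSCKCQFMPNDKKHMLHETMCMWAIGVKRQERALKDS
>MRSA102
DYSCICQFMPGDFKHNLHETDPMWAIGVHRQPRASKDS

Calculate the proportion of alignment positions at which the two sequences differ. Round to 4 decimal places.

0.2368

Mismatches occur at site 5 (K→I), site 11 (N→G), site 13 (K→F), site 16 (M→N), site 21 (M→D), site 22 (C→P), site 29 (K→H), site 32 (E→P), site 35 (L→S).
There are 9 differences over 38 sites, so p = 9/38 = 0.2368.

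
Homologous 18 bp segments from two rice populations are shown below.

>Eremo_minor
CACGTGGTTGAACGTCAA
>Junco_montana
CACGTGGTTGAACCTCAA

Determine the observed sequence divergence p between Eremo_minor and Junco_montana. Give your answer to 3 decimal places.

0.056

Differing sites — 14:G/C.
There are 1 differences over 18 sites, so p = 1/18 = 0.056.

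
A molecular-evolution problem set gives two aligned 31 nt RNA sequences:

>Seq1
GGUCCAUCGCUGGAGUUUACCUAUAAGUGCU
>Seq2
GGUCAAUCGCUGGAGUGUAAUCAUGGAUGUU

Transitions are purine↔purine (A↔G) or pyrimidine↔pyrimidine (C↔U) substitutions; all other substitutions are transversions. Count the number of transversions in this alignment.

The sequences differ at positions 5 (C/A, transversion), 17 (U/G, transversion), 20 (C/A, transversion), 21 (C/U, transition), 22 (U/C, transition), 25 (A/G, transition), 26 (A/G, transition), 27 (G/A, transition), 30 (C/U, transition).
Of the 9 differences, 6 transitions and 3 transversions, so the answer is 3.

3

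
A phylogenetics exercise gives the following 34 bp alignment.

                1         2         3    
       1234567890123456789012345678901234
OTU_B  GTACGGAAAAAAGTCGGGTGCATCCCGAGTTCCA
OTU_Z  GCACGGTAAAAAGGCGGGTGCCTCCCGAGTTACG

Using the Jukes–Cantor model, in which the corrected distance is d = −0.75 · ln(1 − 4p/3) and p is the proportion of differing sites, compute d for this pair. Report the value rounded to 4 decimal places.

0.2012

The sequences differ at positions 2 (T/C), 7 (A/T), 14 (T/G), 22 (A/C), 32 (C/A), 34 (A/G).
p = 6/34 = 0.176471.
d = −0.75 · ln(1 − (4/3)·0.176471) = −0.75 · ln(0.764705) = −0.75 · (-0.268265) = 0.2012.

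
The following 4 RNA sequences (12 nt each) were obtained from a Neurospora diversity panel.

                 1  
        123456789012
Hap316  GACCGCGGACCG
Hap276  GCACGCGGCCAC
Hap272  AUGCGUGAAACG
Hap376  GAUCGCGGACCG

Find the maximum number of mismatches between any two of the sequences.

Pairwise Hamming distances:
  Hap316 vs Hap276: 5
  Hap316 vs Hap272: 6
  Hap316 vs Hap376: 1
  Hap276 vs Hap272: 9
  Hap276 vs Hap376: 5
  Hap272 vs Hap376: 6
The largest is 9, between Hap276 and Hap272.

9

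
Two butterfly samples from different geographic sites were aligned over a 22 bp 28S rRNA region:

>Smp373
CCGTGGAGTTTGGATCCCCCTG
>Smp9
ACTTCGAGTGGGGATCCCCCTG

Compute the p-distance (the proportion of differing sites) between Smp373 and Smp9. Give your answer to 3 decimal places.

The sequences differ at positions 1 (C/A), 3 (G/T), 5 (G/C), 10 (T/G), 11 (T/G).
There are 5 differences over 22 sites, so p = 5/22 = 0.227.

0.227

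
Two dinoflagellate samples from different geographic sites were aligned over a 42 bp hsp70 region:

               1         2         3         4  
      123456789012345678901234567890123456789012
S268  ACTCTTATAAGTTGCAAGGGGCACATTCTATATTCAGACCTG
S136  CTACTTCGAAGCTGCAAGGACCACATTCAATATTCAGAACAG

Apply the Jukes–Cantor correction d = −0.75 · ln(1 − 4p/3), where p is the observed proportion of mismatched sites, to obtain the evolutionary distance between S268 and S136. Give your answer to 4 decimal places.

0.3222

The sequences differ at positions 1 (A/C), 2 (C/T), 3 (T/A), 7 (A/C), 8 (T/G), 12 (T/C), 20 (G/A), 21 (G/C), 29 (T/A), 39 (C/A), 41 (T/A).
p = 11/42 = 0.261905.
d = −0.75 · ln(1 − (4/3)·0.261905) = −0.75 · ln(0.650793) = −0.75 · (-0.429564) = 0.3222.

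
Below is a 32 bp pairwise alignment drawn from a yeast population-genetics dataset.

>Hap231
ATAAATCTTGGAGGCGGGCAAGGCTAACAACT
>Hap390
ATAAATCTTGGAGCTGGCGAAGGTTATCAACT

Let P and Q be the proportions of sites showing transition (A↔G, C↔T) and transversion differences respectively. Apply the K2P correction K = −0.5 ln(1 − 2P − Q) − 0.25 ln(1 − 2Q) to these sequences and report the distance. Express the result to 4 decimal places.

0.2158

The sequences differ at positions 14 (G/C, transversion), 15 (C/T, transition), 18 (G/C, transversion), 19 (C/G, transversion), 24 (C/T, transition), 27 (A/T, transversion).
Of the 6 differences, 2 transitions and 4 transversions over 32 sites: P = 2/32 = 0.062500, Q = 4/32 = 0.125000.
d = −0.5·ln(0.750000) − 0.25·ln(0.750000) = −0.5·(-0.287682) − 0.25·(-0.287682) = 0.2158.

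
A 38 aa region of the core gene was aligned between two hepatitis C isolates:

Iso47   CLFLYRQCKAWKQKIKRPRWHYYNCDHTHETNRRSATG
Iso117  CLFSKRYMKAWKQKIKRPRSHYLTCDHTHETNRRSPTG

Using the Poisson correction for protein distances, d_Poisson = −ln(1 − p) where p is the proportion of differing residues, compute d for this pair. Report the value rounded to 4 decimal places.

0.2364

Mismatches occur at site 4 (L↔S), site 5 (Y↔K), site 7 (Q↔Y), site 8 (C↔M), site 20 (W↔S), site 23 (Y↔L), site 24 (N↔T), site 36 (A↔P).
p = 8/38 = 0.210526.
d = −ln(1 − 0.210526) = −ln(0.789474) = 0.2364.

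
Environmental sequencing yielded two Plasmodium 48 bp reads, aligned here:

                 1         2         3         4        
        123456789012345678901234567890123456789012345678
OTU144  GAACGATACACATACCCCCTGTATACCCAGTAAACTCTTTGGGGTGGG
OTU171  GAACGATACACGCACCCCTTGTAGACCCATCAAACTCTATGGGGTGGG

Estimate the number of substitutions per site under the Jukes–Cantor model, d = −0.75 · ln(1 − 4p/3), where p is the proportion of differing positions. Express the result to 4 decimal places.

0.1622

Mismatches occur at site 12 (A/G), site 13 (T/C), site 19 (C/T), site 24 (T/G), site 30 (G/T), site 31 (T/C), site 39 (T/A).
p = 7/48 = 0.145833.
d = −0.75 · ln(1 − (4/3)·0.145833) = −0.75 · ln(0.805556) = −0.75 · (-0.216223) = 0.1622.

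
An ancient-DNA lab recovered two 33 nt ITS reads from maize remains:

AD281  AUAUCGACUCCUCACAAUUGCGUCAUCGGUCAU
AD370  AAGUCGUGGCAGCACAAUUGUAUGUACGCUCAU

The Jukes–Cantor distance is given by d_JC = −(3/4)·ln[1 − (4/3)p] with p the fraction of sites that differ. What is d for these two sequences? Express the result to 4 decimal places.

0.5587

Differing sites — 2:U/A; 3:A/G; 7:A/U; 8:C/G; 9:U/G; 11:C/A; 12:U/G; 21:C/U; 22:G/A; 24:C/G; 25:A/U; 26:U/A; 29:G/C.
p = 13/33 = 0.393939.
d = −0.75 · ln(1 − (4/3)·0.393939) = −0.75 · ln(0.474748) = −0.75 · (-0.744971) = 0.5587.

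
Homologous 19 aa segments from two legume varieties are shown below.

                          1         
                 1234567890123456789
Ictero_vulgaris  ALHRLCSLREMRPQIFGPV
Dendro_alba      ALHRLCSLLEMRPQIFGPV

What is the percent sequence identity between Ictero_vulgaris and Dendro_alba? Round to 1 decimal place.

The sequences differ at position 9 (R/L).
18 of the 19 sites match, so the percent identity is 18/19 × 100 = 94.7%.

94.7%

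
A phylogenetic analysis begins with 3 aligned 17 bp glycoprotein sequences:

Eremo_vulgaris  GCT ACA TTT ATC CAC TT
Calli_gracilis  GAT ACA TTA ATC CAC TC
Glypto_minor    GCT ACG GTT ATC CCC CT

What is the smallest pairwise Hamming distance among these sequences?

Pairwise Hamming distances:
  Eremo_vulgaris vs Calli_gracilis: 3
  Eremo_vulgaris vs Glypto_minor: 4
  Calli_gracilis vs Glypto_minor: 7
The smallest is 3, between Eremo_vulgaris and Calli_gracilis.

3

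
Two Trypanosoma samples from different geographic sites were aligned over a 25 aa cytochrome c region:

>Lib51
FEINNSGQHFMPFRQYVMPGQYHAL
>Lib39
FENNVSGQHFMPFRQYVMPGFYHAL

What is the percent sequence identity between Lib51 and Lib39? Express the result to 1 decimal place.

88.0%

Mismatches occur at site 3 (I→N), site 5 (N→V), site 21 (Q→F).
22 of the 25 sites match, so the percent identity is 22/25 × 100 = 88.0%.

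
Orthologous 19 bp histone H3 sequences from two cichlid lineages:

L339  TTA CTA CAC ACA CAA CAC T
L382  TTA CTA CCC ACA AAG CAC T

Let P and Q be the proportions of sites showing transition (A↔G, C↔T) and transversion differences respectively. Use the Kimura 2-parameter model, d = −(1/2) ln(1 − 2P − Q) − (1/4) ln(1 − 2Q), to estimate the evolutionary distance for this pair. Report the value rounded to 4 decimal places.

The sequences differ at positions 8 (A/C, transversion), 13 (C/A, transversion), 15 (A/G, transition).
Of the 3 differences, 1 transition and 2 transversions over 19 sites: P = 1/19 = 0.052632, Q = 2/19 = 0.105263.
d = −0.5·ln(0.789473) − 0.25·ln(0.789474) = −0.5·(-0.236390) − 0.25·(-0.236388) = 0.1773.

0.1773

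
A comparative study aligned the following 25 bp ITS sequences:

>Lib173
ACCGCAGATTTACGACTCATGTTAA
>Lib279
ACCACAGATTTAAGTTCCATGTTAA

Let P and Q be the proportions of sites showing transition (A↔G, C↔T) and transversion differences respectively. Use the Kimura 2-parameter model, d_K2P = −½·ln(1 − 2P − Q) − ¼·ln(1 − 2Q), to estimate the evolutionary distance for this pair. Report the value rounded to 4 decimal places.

0.2364

Mismatches occur at site 4 (G↔A, transition), site 13 (C↔A, transversion), site 15 (A↔T, transversion), site 16 (C↔T, transition), site 17 (T↔C, transition).
Of the 5 differences, 3 transitions and 2 transversions over 25 sites: P = 3/25 = 0.120000, Q = 2/25 = 0.080000.
d = −0.5·ln(0.680000) − 0.25·ln(0.840000) = −0.5·(-0.385662) − 0.25·(-0.174353) = 0.2364.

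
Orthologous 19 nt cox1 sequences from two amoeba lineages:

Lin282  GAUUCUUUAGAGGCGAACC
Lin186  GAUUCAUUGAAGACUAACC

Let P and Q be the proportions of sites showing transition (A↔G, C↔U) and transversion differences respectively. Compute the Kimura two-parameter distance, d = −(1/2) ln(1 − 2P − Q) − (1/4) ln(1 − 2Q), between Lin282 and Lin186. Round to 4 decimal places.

The sequences differ at positions 6 (U/A, transversion), 9 (A/G, transition), 10 (G/A, transition), 13 (G/A, transition), 15 (G/U, transversion).
Of the 5 differences, 3 transitions and 2 transversions over 19 sites: P = 3/19 = 0.157895, Q = 2/19 = 0.105263.
d = −0.5·ln(0.578947) − 0.25·ln(0.789474) = −0.5·(-0.546544) − 0.25·(-0.236388) = 0.3324.

0.3324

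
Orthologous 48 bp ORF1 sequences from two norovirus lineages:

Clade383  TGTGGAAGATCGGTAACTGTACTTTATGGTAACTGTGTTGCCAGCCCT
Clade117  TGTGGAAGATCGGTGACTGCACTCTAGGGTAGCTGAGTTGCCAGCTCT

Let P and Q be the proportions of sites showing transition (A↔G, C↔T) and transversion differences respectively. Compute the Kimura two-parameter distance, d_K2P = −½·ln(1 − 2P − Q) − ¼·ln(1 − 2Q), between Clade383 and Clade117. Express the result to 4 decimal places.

Differing sites — 15:A/G (Ti); 20:T/C (Ti); 24:T/C (Ti); 27:T/G (Tv); 32:A/G (Ti); 36:T/A (Tv); 46:C/T (Ti).
Of the 7 differences, 5 transitions and 2 transversions over 48 sites: P = 5/48 = 0.104167, Q = 2/48 = 0.041667.
d = −0.5·ln(0.749999) − 0.25·ln(0.916666) = −0.5·(-0.287683) − 0.25·(-0.087012) = 0.1656.

0.1656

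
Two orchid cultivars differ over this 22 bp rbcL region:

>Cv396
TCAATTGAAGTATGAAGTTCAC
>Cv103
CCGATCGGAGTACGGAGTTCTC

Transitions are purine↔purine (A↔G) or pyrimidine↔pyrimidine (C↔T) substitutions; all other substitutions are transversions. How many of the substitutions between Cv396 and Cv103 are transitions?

6

The sequences differ at positions 1 (T/C, transition), 3 (A/G, transition), 6 (T/C, transition), 8 (A/G, transition), 13 (T/C, transition), 15 (A/G, transition), 21 (A/T, transversion).
Of the 7 differences, 6 transitions and 1 transversion, so the answer is 6.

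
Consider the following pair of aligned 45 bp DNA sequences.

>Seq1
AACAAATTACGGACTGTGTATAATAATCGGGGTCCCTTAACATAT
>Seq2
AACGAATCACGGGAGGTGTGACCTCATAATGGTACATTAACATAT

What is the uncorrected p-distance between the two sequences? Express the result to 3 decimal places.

The sequences differ at positions 4 (A/G), 8 (T/C), 13 (A/G), 14 (C/A), 15 (T/G), 20 (A/G), 21 (T/A), 22 (A/C), 23 (A/C), 25 (A/C), 28 (C/A), 29 (G/A), 30 (G/T), 34 (C/A), 36 (C/A).
There are 15 differences over 45 sites, so p = 15/45 = 0.333.

0.333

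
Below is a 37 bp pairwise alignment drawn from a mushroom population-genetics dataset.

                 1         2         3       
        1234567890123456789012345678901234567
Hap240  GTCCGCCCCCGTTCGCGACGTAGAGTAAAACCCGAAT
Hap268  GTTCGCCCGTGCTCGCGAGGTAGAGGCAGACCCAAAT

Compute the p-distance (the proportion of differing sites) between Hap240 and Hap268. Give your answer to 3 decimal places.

The sequences differ at positions 3 (C/T), 9 (C/G), 10 (C/T), 12 (T/C), 19 (C/G), 26 (T/G), 27 (A/C), 29 (A/G), 34 (G/A).
There are 9 differences over 37 sites, so p = 9/37 = 0.243.

0.243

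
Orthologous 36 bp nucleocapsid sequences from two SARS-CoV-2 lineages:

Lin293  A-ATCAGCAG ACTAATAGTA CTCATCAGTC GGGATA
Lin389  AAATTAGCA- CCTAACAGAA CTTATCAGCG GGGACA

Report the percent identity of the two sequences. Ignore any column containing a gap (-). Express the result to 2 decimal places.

Excluding the 2 gap columns leaves 34 comparable sites.
Differing sites — 5:C/T; 11:A/C; 16:T/C; 19:T/A; 23:C/T; 29:T/C; 30:C/G; 35:T/C.
26 of the 34 comparable sites match, so the percent identity is 26/34 × 100 = 76.47%.

76.47%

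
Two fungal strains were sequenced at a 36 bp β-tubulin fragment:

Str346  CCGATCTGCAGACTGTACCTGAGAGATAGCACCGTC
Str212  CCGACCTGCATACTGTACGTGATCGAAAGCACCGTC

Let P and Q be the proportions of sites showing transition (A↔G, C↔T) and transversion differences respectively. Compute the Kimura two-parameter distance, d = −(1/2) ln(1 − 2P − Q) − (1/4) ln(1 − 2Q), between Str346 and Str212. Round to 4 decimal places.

0.1895

Differing sites — 5:T/C (Ti); 11:G/T (Tv); 19:C/G (Tv); 23:G/T (Tv); 24:A/C (Tv); 27:T/A (Tv).
Of the 6 differences, 1 transition and 5 transversions over 36 sites: P = 1/36 = 0.027778, Q = 5/36 = 0.138889.
d = −0.5·ln(0.805555) − 0.25·ln(0.722222) = −0.5·(-0.216224) − 0.25·(-0.325423) = 0.1895.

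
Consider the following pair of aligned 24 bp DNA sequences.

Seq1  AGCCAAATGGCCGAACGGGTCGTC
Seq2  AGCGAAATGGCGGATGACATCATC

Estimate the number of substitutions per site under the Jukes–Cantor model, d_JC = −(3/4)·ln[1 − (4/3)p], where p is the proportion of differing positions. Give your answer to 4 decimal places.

0.4408

Mismatches occur at site 4 (C↔G), site 12 (C↔G), site 15 (A↔T), site 16 (C↔G), site 17 (G↔A), site 18 (G↔C), site 19 (G↔A), site 22 (G↔A).
p = 8/24 = 0.333333.
d = −0.75 · ln(1 − (4/3)·0.333333) = −0.75 · ln(0.555556) = −0.75 · (-0.587786) = 0.4408.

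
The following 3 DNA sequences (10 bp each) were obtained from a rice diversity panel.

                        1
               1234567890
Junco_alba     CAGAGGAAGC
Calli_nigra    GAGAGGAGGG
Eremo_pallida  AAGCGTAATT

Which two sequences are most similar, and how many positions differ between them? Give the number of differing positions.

Pairwise Hamming distances:
  Junco_alba vs Calli_nigra: 3
  Junco_alba vs Eremo_pallida: 5
  Calli_nigra vs Eremo_pallida: 6
The smallest is 3, between Junco_alba and Calli_nigra.

3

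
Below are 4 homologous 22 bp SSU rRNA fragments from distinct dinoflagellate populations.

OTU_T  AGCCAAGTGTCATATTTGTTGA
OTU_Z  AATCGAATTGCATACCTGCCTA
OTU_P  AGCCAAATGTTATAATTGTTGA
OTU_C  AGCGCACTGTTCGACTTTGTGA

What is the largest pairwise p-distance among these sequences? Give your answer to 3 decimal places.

0.682

Pairwise Hamming distances:
  OTU_T vs OTU_Z: 11
  OTU_T vs OTU_P: 3
  OTU_T vs OTU_C: 9
  OTU_Z vs OTU_P: 11
  OTU_Z vs OTU_C: 15
  OTU_P vs OTU_C: 8
The largest is 15 mismatches, between OTU_Z and OTU_C; p = 15/22 = 0.682.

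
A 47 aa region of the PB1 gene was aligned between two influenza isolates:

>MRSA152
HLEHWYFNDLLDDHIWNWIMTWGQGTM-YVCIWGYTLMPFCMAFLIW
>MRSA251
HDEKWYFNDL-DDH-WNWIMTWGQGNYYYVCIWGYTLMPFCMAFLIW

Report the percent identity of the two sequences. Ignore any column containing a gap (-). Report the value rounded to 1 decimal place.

90.9%

Excluding the 3 gap columns leaves 44 comparable sites.
The sequences differ at positions 2 (L/D), 4 (H/K), 26 (T/N), 27 (M/Y).
40 of the 44 comparable sites match, so the percent identity is 40/44 × 100 = 90.9%.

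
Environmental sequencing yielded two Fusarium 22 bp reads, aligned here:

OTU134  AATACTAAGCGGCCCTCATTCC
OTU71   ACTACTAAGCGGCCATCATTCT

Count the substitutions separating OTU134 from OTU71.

The sequences differ at positions 2 (A/C), 15 (C/A), 22 (C/T).
That gives 3 mismatches out of 22 aligned sites, so the Hamming distance is 3.

3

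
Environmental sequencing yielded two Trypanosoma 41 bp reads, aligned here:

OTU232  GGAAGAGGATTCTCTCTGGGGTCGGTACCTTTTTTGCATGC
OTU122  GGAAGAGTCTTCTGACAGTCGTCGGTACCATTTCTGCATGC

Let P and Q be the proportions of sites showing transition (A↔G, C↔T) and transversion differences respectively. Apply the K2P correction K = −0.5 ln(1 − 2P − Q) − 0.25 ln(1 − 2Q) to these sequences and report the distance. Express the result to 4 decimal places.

0.2635

Differing sites — 8:G/T (Tv); 9:A/C (Tv); 14:C/G (Tv); 15:T/A (Tv); 17:T/A (Tv); 19:G/T (Tv); 20:G/C (Tv); 30:T/A (Tv); 34:T/C (Ti).
Of the 9 differences, 1 transition and 8 transversions over 41 sites: P = 1/41 = 0.024390, Q = 8/41 = 0.195122.
d = −0.5·ln(0.756098) − 0.25·ln(0.609756) = −0.5·(-0.279584) − 0.25·(-0.494696) = 0.2635.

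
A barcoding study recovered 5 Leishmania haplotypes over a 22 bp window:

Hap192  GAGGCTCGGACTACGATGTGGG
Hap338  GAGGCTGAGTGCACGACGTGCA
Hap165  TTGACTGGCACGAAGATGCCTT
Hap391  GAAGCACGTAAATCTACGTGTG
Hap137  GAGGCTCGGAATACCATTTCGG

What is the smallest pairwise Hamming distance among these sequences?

Pairwise Hamming distances:
  Hap192 vs Hap338: 8
  Hap192 vs Hap165: 11
  Hap192 vs Hap391: 9
  Hap192 vs Hap137: 4
  Hap338 vs Hap165: 14
  Hap338 vs Hap391: 12
  Hap338 vs Hap137: 11
  Hap165 vs Hap391: 16
  Hap165 vs Hap137: 13
  Hap391 vs Hap137: 10
The smallest is 4, between Hap192 and Hap137.

4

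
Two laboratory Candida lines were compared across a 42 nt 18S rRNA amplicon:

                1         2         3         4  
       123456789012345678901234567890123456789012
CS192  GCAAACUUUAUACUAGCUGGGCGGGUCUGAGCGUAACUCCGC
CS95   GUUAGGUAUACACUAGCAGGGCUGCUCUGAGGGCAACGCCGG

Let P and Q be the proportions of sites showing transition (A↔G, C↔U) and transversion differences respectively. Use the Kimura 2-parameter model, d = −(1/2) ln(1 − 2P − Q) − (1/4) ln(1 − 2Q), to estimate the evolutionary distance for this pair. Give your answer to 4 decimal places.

0.3993

The sequences differ at positions 2 (C/U, transition), 3 (A/U, transversion), 5 (A/G, transition), 6 (C/G, transversion), 8 (U/A, transversion), 11 (U/C, transition), 18 (U/A, transversion), 23 (G/U, transversion), 25 (G/C, transversion), 32 (C/G, transversion), 34 (U/C, transition), 38 (U/G, transversion), 42 (C/G, transversion).
Of the 13 differences, 4 transitions and 9 transversions over 42 sites: P = 4/42 = 0.095238, Q = 9/42 = 0.214286.
d = −0.5·ln(0.595238) − 0.25·ln(0.571428) = −0.5·(-0.518794) − 0.25·(-0.559617) = 0.3993.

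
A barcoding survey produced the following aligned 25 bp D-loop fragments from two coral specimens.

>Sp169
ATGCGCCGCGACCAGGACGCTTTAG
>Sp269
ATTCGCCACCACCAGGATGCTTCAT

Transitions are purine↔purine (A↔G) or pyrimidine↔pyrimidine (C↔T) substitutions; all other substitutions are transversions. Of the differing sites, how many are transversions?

Differing sites — 3:G/T (Tv); 8:G/A (Ti); 10:G/C (Tv); 18:C/T (Ti); 23:T/C (Ti); 25:G/T (Tv).
Of the 6 differences, 3 transitions and 3 transversions, so the answer is 3.

3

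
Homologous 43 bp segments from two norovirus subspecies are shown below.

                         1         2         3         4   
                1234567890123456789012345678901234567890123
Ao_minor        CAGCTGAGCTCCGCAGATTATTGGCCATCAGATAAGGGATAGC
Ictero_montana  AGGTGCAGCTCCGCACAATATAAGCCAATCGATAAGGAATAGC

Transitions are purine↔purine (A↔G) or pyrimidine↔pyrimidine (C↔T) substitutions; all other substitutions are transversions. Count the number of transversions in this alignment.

8

Differing sites — 1:C/A (Tv); 2:A/G (Ti); 4:C/T (Ti); 5:T/G (Tv); 6:G/C (Tv); 16:G/C (Tv); 18:T/A (Tv); 22:T/A (Tv); 23:G/A (Ti); 28:T/A (Tv); 29:C/T (Ti); 30:A/C (Tv); 38:G/A (Ti).
Of the 13 differences, 5 transitions and 8 transversions, so the answer is 8.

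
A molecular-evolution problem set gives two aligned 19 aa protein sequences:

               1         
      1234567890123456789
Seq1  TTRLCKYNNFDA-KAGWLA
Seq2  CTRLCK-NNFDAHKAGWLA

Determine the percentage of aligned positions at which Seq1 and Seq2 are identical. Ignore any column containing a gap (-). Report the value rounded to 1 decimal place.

94.1%

Excluding the 2 gap columns leaves 17 comparable sites.
A single mismatch occurs at site 1 (T↔C).
16 of the 17 comparable sites match, so the percent identity is 16/17 × 100 = 94.1%.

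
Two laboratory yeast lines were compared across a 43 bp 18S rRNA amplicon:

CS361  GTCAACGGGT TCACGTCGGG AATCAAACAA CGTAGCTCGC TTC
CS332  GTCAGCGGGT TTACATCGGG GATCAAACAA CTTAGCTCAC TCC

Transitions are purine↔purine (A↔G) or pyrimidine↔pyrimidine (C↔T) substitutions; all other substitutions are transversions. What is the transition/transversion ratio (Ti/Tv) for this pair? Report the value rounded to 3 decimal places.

6.000

Mismatches occur at site 5 (A↔G, transition), site 12 (C↔T, transition), site 15 (G↔A, transition), site 21 (A↔G, transition), site 32 (G↔T, transversion), site 39 (G↔A, transition), site 42 (T↔C, transition).
Of the 7 differences, 6 transitions and 1 transversion, so Ti/Tv = 6/1 = 6.000.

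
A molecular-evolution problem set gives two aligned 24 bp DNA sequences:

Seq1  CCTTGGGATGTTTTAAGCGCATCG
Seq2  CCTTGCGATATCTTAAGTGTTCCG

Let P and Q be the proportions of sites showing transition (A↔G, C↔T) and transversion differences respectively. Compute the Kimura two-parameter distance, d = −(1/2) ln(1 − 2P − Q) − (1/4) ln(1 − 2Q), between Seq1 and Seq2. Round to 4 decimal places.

0.3922

Differing sites — 6:G/C (Tv); 10:G/A (Ti); 12:T/C (Ti); 18:C/T (Ti); 20:C/T (Ti); 21:A/T (Tv); 22:T/C (Ti).
Of the 7 differences, 5 transitions and 2 transversions over 24 sites: P = 5/24 = 0.208333, Q = 2/24 = 0.083333.
d = −0.5·ln(0.500001) − 0.25·ln(0.833334) = −0.5·(-0.693145) − 0.25·(-0.182321) = 0.3922.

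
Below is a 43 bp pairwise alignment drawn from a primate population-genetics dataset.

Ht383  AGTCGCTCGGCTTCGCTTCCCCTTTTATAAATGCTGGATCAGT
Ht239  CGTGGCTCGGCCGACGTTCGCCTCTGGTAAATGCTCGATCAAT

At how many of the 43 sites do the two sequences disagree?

13

Mismatches occur at site 1 (A/C), site 4 (C/G), site 12 (T/C), site 13 (T/G), site 14 (C/A), site 15 (G/C), site 16 (C/G), site 20 (C/G), site 24 (T/C), site 26 (T/G), site 27 (A/G), site 36 (G/C), site 42 (G/A).
That gives 13 mismatches out of 43 aligned sites, so the Hamming distance is 13.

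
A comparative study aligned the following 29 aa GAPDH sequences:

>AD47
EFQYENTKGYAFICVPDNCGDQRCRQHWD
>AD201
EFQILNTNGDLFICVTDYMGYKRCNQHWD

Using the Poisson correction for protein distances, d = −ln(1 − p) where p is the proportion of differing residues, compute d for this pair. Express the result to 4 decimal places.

0.4769

Mismatches occur at site 4 (Y→I), site 5 (E→L), site 8 (K→N), site 10 (Y→D), site 11 (A→L), site 16 (P→T), site 18 (N→Y), site 19 (C→M), site 21 (D→Y), site 22 (Q→K), site 25 (R→N).
p = 11/29 = 0.379310.
d = −ln(1 − 0.379310) = −ln(0.620690) = 0.4769.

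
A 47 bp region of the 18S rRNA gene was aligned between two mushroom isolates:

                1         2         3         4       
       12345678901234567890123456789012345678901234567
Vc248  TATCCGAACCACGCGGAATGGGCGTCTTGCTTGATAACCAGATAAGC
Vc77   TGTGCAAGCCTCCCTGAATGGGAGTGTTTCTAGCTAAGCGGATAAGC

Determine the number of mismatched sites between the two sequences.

Differing sites — 2:A/G; 4:C/G; 6:G/A; 8:A/G; 11:A/T; 13:G/C; 15:G/T; 23:C/A; 26:C/G; 29:G/T; 32:T/A; 34:A/C; 38:C/G; 40:A/G.
That gives 14 mismatches out of 47 aligned sites, so the Hamming distance is 14.

14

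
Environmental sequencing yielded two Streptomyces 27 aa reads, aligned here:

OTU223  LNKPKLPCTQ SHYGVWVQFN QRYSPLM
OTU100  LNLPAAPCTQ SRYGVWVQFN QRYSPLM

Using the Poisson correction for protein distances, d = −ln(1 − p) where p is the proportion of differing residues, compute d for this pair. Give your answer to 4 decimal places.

0.1603

The sequences differ at positions 3 (K/L), 5 (K/A), 6 (L/A), 12 (H/R).
p = 4/27 = 0.148148.
d = −ln(1 − 0.148148) = −ln(0.851852) = 0.1603.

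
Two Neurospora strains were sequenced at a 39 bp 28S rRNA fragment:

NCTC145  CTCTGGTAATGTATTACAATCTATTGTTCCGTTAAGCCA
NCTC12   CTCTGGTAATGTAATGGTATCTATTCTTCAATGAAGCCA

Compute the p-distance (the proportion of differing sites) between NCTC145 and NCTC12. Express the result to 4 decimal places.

The sequences differ at positions 14 (T/A), 16 (A/G), 17 (C/G), 18 (A/T), 26 (G/C), 30 (C/A), 31 (G/A), 33 (T/G).
There are 8 differences over 39 sites, so p = 8/39 = 0.2051.

0.2051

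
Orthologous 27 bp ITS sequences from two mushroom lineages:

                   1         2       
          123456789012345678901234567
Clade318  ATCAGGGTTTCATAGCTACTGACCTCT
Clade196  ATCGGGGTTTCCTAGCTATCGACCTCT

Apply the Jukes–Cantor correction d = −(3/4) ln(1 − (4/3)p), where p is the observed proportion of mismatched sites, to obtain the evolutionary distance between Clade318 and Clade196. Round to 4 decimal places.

0.1650

Mismatches occur at site 4 (A↔G), site 12 (A↔C), site 19 (C↔T), site 20 (T↔C).
p = 4/27 = 0.148148.
d = −0.75 · ln(1 − (4/3)·0.148148) = −0.75 · ln(0.802469) = −0.75 · (-0.220062) = 0.1650.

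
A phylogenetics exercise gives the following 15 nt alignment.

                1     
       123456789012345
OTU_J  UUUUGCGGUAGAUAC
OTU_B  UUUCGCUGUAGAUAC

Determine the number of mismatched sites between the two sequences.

2

Differing sites — 4:U/C; 7:G/U.
That gives 2 mismatches out of 15 aligned sites, so the Hamming distance is 2.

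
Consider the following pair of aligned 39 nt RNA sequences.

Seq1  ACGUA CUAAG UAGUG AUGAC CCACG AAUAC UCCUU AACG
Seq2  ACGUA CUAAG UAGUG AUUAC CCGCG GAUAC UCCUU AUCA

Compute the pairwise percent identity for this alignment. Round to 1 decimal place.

Differing sites — 18:G/U; 23:A/G; 26:A/G; 37:A/U; 39:G/A.
34 of the 39 sites match, so the percent identity is 34/39 × 100 = 87.2%.

87.2%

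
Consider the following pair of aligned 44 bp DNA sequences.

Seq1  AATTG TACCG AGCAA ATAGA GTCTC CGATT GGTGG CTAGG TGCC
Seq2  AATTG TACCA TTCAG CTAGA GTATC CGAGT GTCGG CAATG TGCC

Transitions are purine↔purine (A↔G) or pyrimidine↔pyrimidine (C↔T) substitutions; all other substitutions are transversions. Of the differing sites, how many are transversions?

Mismatches occur at site 10 (G/A, transition), site 11 (A/T, transversion), site 12 (G/T, transversion), site 15 (A/G, transition), site 16 (A/C, transversion), site 23 (C/A, transversion), site 29 (T/G, transversion), site 32 (G/T, transversion), site 33 (T/C, transition), site 37 (T/A, transversion), site 39 (G/T, transversion).
Of the 11 differences, 3 transitions and 8 transversions, so the answer is 8.

8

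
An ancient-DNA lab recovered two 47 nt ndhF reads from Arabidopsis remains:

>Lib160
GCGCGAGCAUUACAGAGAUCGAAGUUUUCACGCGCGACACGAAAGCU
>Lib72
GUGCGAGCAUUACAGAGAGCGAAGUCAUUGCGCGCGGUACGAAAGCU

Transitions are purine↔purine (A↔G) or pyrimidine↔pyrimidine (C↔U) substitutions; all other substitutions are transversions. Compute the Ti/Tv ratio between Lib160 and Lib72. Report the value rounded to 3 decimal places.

3.000

Mismatches occur at site 2 (C↔U, transition), site 19 (U↔G, transversion), site 26 (U↔C, transition), site 27 (U↔A, transversion), site 29 (C↔U, transition), site 30 (A↔G, transition), site 37 (A↔G, transition), site 38 (C↔U, transition).
Of the 8 differences, 6 transitions and 2 transversions, so Ti/Tv = 6/2 = 3.000.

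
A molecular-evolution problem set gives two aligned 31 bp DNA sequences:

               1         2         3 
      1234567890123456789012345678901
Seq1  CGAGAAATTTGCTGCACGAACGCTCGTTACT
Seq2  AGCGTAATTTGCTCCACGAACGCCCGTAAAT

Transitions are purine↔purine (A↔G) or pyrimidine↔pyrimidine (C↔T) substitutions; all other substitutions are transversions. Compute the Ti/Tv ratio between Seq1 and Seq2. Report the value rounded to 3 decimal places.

The sequences differ at positions 1 (C/A, transversion), 3 (A/C, transversion), 5 (A/T, transversion), 14 (G/C, transversion), 24 (T/C, transition), 28 (T/A, transversion), 30 (C/A, transversion).
Of the 7 differences, 1 transition and 6 transversions, so Ti/Tv = 1/6 = 0.167.

0.167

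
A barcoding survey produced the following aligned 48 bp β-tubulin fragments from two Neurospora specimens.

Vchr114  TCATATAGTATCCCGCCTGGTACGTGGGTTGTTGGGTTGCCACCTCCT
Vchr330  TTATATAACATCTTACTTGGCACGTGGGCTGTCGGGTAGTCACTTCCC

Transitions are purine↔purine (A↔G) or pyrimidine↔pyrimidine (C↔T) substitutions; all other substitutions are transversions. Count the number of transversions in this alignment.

The sequences differ at positions 2 (C/T, transition), 8 (G/A, transition), 9 (T/C, transition), 13 (C/T, transition), 14 (C/T, transition), 15 (G/A, transition), 17 (C/T, transition), 21 (T/C, transition), 29 (T/C, transition), 33 (T/C, transition), 38 (T/A, transversion), 40 (C/T, transition), 44 (C/T, transition), 48 (T/C, transition).
Of the 14 differences, 13 transitions and 1 transversion, so the answer is 1.

1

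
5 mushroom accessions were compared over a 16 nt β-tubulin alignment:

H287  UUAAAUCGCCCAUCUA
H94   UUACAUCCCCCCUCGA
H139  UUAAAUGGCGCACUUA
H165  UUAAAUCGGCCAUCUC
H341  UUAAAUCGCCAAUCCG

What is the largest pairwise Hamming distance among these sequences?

8

Pairwise Hamming distances:
  H287 vs H94: 4
  H287 vs H139: 4
  H287 vs H165: 2
  H287 vs H341: 3
  H94 vs H139: 8
  H94 vs H165: 6
  H94 vs H341: 6
  H139 vs H165: 6
  H139 vs H341: 7
  H165 vs H341: 4
The largest is 8, between H94 and H139.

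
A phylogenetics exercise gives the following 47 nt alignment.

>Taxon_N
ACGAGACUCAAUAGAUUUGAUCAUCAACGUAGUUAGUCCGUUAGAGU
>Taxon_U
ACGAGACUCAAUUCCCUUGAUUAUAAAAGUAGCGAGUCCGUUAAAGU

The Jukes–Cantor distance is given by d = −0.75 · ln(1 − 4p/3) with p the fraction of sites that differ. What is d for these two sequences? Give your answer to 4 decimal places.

The sequences differ at positions 13 (A/U), 14 (G/C), 15 (A/C), 16 (U/C), 22 (C/U), 25 (C/A), 28 (C/A), 33 (U/C), 34 (U/G), 44 (G/A).
p = 10/47 = 0.212766.
d = −0.75 · ln(1 − (4/3)·0.212766) = −0.75 · ln(0.716312) = −0.75 · (-0.333639) = 0.2502.

0.2502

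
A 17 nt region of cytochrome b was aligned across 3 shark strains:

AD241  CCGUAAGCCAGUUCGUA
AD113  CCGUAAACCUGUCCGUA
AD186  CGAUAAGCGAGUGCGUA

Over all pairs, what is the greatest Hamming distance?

Pairwise Hamming distances:
  AD241 vs AD113: 3
  AD241 vs AD186: 4
  AD113 vs AD186: 6
The largest is 6, between AD113 and AD186.

6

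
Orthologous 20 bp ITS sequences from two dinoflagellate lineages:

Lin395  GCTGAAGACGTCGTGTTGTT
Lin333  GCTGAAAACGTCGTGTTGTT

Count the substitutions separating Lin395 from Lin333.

1

Differing sites — 7:G/A.
That gives 1 mismatch out of 20 aligned sites, so the Hamming distance is 1.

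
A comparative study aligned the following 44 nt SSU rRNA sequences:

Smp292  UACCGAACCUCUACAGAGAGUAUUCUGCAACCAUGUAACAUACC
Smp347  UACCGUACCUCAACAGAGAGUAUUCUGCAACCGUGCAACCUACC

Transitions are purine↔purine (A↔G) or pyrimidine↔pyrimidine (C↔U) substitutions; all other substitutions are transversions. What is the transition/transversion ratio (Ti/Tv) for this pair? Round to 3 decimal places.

Mismatches occur at site 6 (A↔U, transversion), site 12 (U↔A, transversion), site 33 (A↔G, transition), site 36 (U↔C, transition), site 40 (A↔C, transversion).
Of the 5 differences, 2 transitions and 3 transversions, so Ti/Tv = 2/3 = 0.667.

0.667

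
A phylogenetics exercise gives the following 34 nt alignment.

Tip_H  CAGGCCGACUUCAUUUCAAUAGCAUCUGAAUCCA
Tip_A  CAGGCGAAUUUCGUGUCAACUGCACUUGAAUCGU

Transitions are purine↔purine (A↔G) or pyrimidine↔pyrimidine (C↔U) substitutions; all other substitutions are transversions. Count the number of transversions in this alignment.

The sequences differ at positions 6 (C/G, transversion), 7 (G/A, transition), 9 (C/U, transition), 13 (A/G, transition), 15 (U/G, transversion), 20 (U/C, transition), 21 (A/U, transversion), 25 (U/C, transition), 26 (C/U, transition), 33 (C/G, transversion), 34 (A/U, transversion).
Of the 11 differences, 6 transitions and 5 transversions, so the answer is 5.

5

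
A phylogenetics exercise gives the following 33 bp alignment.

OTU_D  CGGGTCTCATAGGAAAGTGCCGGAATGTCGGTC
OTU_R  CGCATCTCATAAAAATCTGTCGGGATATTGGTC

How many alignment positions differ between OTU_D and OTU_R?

Mismatches occur at site 3 (G↔C), site 4 (G↔A), site 12 (G↔A), site 13 (G↔A), site 16 (A↔T), site 17 (G↔C), site 20 (C↔T), site 24 (A↔G), site 27 (G↔A), site 29 (C↔T).
That gives 10 mismatches out of 33 aligned sites, so the Hamming distance is 10.

10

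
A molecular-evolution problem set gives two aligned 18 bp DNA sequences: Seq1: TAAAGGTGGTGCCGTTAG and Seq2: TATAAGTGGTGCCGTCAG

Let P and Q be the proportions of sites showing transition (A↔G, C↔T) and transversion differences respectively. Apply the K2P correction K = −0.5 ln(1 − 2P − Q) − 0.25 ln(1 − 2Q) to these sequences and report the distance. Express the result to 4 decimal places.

0.1922

The sequences differ at positions 3 (A/T, transversion), 5 (G/A, transition), 16 (T/C, transition).
Of the 3 differences, 2 transitions and 1 transversion over 18 sites: P = 2/18 = 0.111111, Q = 1/18 = 0.055556.
d = −0.5·ln(0.722222) − 0.25·ln(0.888888) = −0.5·(-0.325423) − 0.25·(-0.117784) = 0.1922.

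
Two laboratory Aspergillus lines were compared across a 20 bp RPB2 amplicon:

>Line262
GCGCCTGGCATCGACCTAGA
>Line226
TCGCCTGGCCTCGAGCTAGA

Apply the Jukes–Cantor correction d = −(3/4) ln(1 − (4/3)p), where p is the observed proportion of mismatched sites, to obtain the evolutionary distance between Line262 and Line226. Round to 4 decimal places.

The sequences differ at positions 1 (G/T), 10 (A/C), 15 (C/G).
p = 3/20 = 0.150000.
d = −0.75 · ln(1 − (4/3)·0.150000) = −0.75 · ln(0.800000) = −0.75 · (-0.223144) = 0.1674.

0.1674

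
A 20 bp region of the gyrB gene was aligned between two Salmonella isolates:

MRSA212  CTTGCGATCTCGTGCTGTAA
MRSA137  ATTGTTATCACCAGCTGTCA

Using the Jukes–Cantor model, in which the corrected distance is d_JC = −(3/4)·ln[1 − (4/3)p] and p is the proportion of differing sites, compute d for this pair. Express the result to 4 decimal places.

Differing sites — 1:C/A; 5:C/T; 6:G/T; 10:T/A; 12:G/C; 13:T/A; 19:A/C.
p = 7/20 = 0.350000.
d = −0.75 · ln(1 − (4/3)·0.350000) = −0.75 · ln(0.533333) = −0.75 · (-0.628609) = 0.4715.

0.4715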